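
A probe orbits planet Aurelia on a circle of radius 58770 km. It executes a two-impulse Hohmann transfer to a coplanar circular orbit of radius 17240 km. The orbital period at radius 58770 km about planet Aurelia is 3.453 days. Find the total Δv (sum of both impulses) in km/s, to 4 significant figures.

From Kepler's third law T² = 4π²r³/μ at r = 58770 km, T = 3.453 days = 3.453 × 86400 s = 2.983392×10^5 s: μ = 4π²r³/T² = 90033.9 km³/s².
The Hohmann ellipse has a_t = (r₁ + r₂)/2 = 38005 km.
Circular speed at r₁: v₁ = √(μ/r₁) = √(90033.9/58770) = 1.2377 km/s.
Transfer-orbit speed at r₁ (vis-viva): v_a = √[μ(2/r₁ − 1/a_t)] = 0.83363 km/s.
First burn Δv₁ = |v_a − v₁| = 0.4041 km/s.
At r₂, v₂ = √(μ/r₂) = 2.2853 km/s.
Transfer-orbit speed at r₂: v_p = √[μ(2/r₂ − 1/a_t)] = 2.8418 km/s.
Second burn Δv₂ = |v₂ − v_p| = 0.5565 km/s.
Total Δv = Δv₁ + Δv₂ = 0.9606 km/s.

Δv = 0.9606 km/s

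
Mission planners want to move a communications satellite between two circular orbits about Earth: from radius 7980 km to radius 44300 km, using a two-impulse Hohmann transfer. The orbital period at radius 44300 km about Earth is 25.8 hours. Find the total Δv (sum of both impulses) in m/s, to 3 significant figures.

From Kepler's third law T² = 4π²r³/μ at r = 44300 km, T = 25.8 hours = 25.8 × 3600 s = 92880 s: μ = 4π²r³/T² = 3.97857×10^5 km³/s².
Transfer-ellipse semi-major axis a_t = (r₁ + r₂)/2 = (7980 + 44300)/2 = 26140 km.
Circular speed at r₁: v₁ = √(μ/r₁) = √(3.97857×10^5/7980) = 7.061 km/s.
Transfer-orbit speed at r₁ (vis-viva equation): v_p = √[μ(2/r₁ − 1/a_t)] = 9.192 km/s.
First burn Δv₁ = |v_p − v₁| = 2.131 km/s.
Circular speed at r₂: v₂ = √(μ/r₂) = 2.997 km/s.
Transfer-orbit speed at r₂: v_a = √[μ(2/r₂ − 1/a_t)] = 1.656 km/s.
Second burn Δv₂ = |v₂ − v_a| = 1.341 km/s.
Total Δv = Δv₁ + Δv₂ = 3.472 km/s.

Δv = 3470 m/s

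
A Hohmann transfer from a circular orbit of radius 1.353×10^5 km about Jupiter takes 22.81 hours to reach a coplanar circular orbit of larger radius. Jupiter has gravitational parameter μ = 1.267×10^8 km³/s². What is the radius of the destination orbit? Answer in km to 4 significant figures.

r₂ = 7.494×10^5 km

Transfer time t = 22.81 hours = 82116 s, and t = π√(a_t³/μ).
So a_t = (μ t²/π²)^(1/3) = (1.267×10^8 × (82116)² / π²)^(1/3) = 4.4236×10^5 km.
Since a_t = (r₁ + r₂)/2, r₂ = 2a_t − r₁ = 2×4.4236×10^5 − 1.353×10^5 = 7.4942×10^5 km.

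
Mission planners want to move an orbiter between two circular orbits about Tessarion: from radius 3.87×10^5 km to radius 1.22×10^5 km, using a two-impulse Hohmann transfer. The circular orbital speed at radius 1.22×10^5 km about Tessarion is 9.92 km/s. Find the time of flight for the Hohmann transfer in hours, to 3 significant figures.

t = 32.3 hours

From the circular-orbit relation v² = μ/r at r = 1.22×10^5 km: μ = v²r = (9.92)² × 1.22×10^5 = 1.20056×10^7 km³/s².
Transfer-ellipse semi-major axis a_t = (r₁ + r₂)/2 = (3.870×10^5 + 1.220×10^5)/2 = 2.545×10^5 km.
By Kepler's third law the transfer-orbit period is T = 2π√(a_t³/μ), so t = T/2 = 1.164×10^5 s.
Converting: 1.164×10^5 s ÷ 3600 s/hour = 32.3 hours.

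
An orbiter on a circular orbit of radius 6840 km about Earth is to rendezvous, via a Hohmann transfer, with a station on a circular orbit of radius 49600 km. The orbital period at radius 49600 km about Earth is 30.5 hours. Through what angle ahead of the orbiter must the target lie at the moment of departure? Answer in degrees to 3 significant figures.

φ = 103°

From Kepler's third law T² = 4π²r³/μ at r = 49600 km, T = 30.5 hours = 30.5 × 3600 s = 1.098×10^5 s: μ = 4π²r³/T² = 3.99577×10^5 km³/s².
The Hohmann ellipse has a_t = (r₁ + r₂)/2 = 28220 km.
Transfer time t = π√(a_t³/μ) = 23560.5 s.
Target angular speed ω₂ = √(μ/r₂³) = 5.72239×10^-5 rad/s.
Angle swept by the target during transfer: ω₂·t = 1.3482 rad = 77.25°.
The orbiter traverses 180° on the transfer ellipse, so the target must lead by 180° − 77.25° = 103°.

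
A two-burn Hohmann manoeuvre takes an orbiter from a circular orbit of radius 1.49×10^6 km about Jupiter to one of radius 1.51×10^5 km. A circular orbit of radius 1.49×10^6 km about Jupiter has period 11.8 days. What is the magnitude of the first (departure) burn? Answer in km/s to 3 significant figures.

Δv₁ = 5.24 km/s

From Kepler's third law T² = 4π²r³/μ at r = 1.49×10^6 km, T = 11.8 days = 11.8 × 86400 s = 1.01952×10^6 s: μ = 4π²r³/T² = 1.25640×10^8 km³/s².
Semi-major axis of the transfer orbit: a_t = (1.490×10^6 + 1.510×10^5)/2 = 8.205×10^5 km.
On the circular orbit at r = 1.490×10^6 km, v_c = √(μ/r) = 9.1827 km/s.
Vis-viva on the transfer ellipse at r = 1.490×10^6 km gives v_t = √[μ(2/r − 1/a_t)] = 3.9393 km/s.
Δv₁ = |v_t − v_c| = |3.9393 − 9.1827| = 5.243 km/s.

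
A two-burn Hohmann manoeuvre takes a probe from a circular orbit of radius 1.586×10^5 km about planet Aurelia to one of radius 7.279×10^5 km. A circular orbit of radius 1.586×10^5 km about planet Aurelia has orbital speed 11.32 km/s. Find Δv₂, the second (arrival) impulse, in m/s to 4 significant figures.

Δv₂ = 2123 m/s

From the circular-orbit relation v² = μ/r at r = 1.586×10^5 km: μ = v²r = (11.32)² × 1.586×10^5 = 2.03234×10^7 km³/s².
The Hohmann ellipse has a_t = (r₁ + r₂)/2 = 4.4325×10^5 km.
On the circular orbit at r = 7.279×10^5 km, v_c = √(μ/r) = 5.284 km/s.
Transfer-orbit speed at the same r (vis-viva, a = a_t): v_t = √[μ(2/r − 1/a_t)] = 3.161 km/s.
Δv₂ = |v_t − v_c| = |3.161 − 5.284| = 2.123 km/s.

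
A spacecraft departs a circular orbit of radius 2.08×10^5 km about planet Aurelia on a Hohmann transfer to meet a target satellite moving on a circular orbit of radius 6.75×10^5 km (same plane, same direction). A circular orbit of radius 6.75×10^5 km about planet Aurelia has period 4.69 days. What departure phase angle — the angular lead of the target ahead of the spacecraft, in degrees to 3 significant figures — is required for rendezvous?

From Kepler's third law T² = 4π²r³/μ at r = 6.75×10^5 km, T = 4.69 days = 4.69 × 86400 s = 4.05216×10^5 s: μ = 4π²r³/T² = 7.39431×10^7 km³/s².
Transfer-ellipse semi-major axis a_t = (r₁ + r₂)/2 = (2.080×10^5 + 6.750×10^5)/2 = 4.415×10^5 km.
Transfer time t = π√(a_t³/μ) = 1.071759×10^5 s.
Target angular speed ω₂ = √(μ/r₂³) = 1.550577×10^-5 rad/s.
Angle swept by the target during transfer: ω₂·t = 1.66184 rad = 95.22°.
Arrival is 180° from departure on the ellipse, so φ = 180° − 95.22° = 84.8°.

φ = 84.8°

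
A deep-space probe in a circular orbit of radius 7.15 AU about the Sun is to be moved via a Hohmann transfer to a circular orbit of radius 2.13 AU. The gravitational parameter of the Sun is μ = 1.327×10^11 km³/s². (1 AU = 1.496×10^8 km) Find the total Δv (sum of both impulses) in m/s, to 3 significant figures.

Δv = 8520 m/s

In km: r₁ = 7.15 × 1.496×10^8 = 1.06964×10^9 km; r₂ = 2.13 × 1.496×10^8 = 3.18648×10^8 km.
The Hohmann ellipse has a_t = (r₁ + r₂)/2 = 6.94144×10^8 km.
At r₁ the circular-orbit speed is v₁ = √(μ/r₁) = 11.1382 km/s.
Transfer-orbit speed at r₁ (vis-viva equation): v_a = √[μ(2/r₁ − 1/a_t)] = 7.54653 km/s.
First burn Δv₁ = |v_a − v₁| = 3.592 km/s.
Circular speed at r₂: v₂ = √(μ/r₂) = 20.407 km/s.
Transfer-orbit speed at r₂: v_p = √[μ(2/r₂ − 1/a_t)] = 25.332 km/s.
Second burn Δv₂ = |v₂ − v_p| = 4.925 km/s.
Total Δv = Δv₁ + Δv₂ = 8.517 km/s.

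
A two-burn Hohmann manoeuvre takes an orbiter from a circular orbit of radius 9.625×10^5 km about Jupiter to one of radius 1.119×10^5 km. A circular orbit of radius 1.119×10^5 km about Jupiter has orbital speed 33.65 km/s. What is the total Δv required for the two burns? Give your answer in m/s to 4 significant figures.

From the circular-orbit relation v² = μ/r at r = 1.119×10^5 km: μ = v²r = (33.65)² × 1.119×10^5 = 1.26707×10^8 km³/s².
Semi-major axis of the transfer orbit: a_t = (9.625×10^5 + 1.119×10^5)/2 = 5.372×10^5 km.
Circular speed at r₁: v₁ = √(μ/r₁) = √(1.26707×10^8/9.625×10^5) = 11.474 km/s.
On the transfer ellipse at r₁, vis-viva gives v_a = √[μ(2/r₁ − 1/a_t)] = 5.2366 km/s.
First burn Δv₁ = |v_a − v₁| = 6.237 km/s.
Circular speed at r₂: v₂ = √(μ/r₂) = 33.65 km/s.
Transfer-orbit speed at r₂: v_p = √[μ(2/r₂ − 1/a_t)] = 45.04 km/s.
Second burn Δv₂ = |v₂ − v_p| = 11.39 km/s.
Δv = Δv₁ + Δv₂ = 6.237 + 11.39 = 17.63 km/s.

Δv = 17630 m/s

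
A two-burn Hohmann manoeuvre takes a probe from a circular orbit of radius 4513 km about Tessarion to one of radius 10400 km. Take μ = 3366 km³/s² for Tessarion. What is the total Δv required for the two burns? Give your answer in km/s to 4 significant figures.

Δv = 0.2826 km/s

Semi-major axis of the transfer orbit: a_t = (4513 + 10400)/2 = 7456.5 km.
At r₁ the circular-orbit speed is v₁ = √(μ/r₁) = 0.86362 km/s.
Transfer-orbit speed at r₁ (vis-viva equation): v_p = √[μ(2/r₁ − 1/a_t)] = 1.0199 km/s.
First burn Δv₁ = |v_p − v₁| = 0.1563 km/s.
Circular speed at r₂: v₂ = √(μ/r₂) = 0.5689 km/s.
Transfer-orbit speed at r₂: v_a = √[μ(2/r₂ − 1/a_t)] = 0.4426 km/s.
Second burn Δv₂ = |v₂ − v_a| = 0.1263 km/s.
Δv = Δv₁ + Δv₂ = 0.1563 + 0.1263 = 0.2826 km/s.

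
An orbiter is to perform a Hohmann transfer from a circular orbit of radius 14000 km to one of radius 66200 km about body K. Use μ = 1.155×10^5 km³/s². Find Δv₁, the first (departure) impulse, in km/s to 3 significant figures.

The Hohmann ellipse has a_t = (r₁ + r₂)/2 = 40100 km.
On the circular orbit at r = 14000 km, v_c = √(μ/r) = 2.8723 km/s.
Transfer-orbit speed at the same r (vis-viva, a = a_t): v_t = √[μ(2/r − 1/a_t)] = 3.6905 km/s.
Δv₁ = |v_t − v_c| = |3.6905 − 2.8723| = 0.8182 km/s.

Δv₁ = 0.818 km/s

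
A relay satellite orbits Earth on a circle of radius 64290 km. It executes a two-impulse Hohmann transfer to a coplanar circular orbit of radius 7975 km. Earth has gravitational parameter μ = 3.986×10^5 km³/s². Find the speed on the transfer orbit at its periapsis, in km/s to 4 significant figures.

v = 9.430 km/s

The Hohmann ellipse has a_t = (r₁ + r₂)/2 = 36132.5 km.
The periapsis of the transfer ellipse is at r = 7975 km.
Applying v² = μ(2/r − 1/a_t): v = 9.430 km/s.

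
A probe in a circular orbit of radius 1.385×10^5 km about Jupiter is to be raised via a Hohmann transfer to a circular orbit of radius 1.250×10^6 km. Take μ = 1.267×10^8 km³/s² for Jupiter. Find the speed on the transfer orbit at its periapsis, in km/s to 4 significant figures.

Transfer-ellipse semi-major axis a_t = (r₁ + r₂)/2 = (1.385×10^5 + 1.250×10^6)/2 = 6.9425×10^5 km.
At periapsis, r = 1.385×10^5 km.
Vis-viva: v = √[μ(2/r − 1/a_t)] = √[1.267×10^8 × (2/1.385×10^5 − 1/6.9425×10^5)] = 40.58 km/s.

v = 40.58 km/s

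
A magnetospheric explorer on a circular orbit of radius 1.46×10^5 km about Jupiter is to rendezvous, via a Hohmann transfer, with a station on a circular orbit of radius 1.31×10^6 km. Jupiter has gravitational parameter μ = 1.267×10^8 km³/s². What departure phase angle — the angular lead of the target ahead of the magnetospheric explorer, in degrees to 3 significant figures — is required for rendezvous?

The Hohmann ellipse has a_t = (r₁ + r₂)/2 = 7.280×10^5 km.
Transfer time t = π√(a_t³/μ) = 1.7336×10^5 s.
The target's mean motion on its circular orbit is ω₂ = √(μ/r₂³) = 7.5073×10^-6 rad/s.
Angle swept by the target during transfer: ω₂·t = 1.3015 rad = 74.57°.
Arrival is 180° from departure on the ellipse, so φ = 180° − 74.57° = 105°.

φ = 105°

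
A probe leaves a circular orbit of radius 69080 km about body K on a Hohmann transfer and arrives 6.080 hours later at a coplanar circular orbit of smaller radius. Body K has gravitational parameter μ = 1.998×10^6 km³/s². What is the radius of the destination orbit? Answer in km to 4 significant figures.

r₂ = 22810 km

Transfer time t = 6.080 hours = 21888 s, and t = π√(a_t³/μ).
So a_t = (μ t²/π²)^(1/3) = (1.998×10^6 × (21888)² / π²)^(1/3) = 45945 km.
Since a_t = (r₁ + r₂)/2, r₂ = 2a_t − r₁ = 2×45945 − 69080 = 22810 km.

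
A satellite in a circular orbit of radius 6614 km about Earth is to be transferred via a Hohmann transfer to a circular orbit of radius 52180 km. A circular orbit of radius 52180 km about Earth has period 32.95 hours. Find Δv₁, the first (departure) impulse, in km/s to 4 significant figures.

From Kepler's third law T² = 4π²r³/μ at r = 52180 km, T = 32.95 hours = 32.95 × 3600 s = 1.1862×10^5 s: μ = 4π²r³/T² = 3.98617×10^5 km³/s².
Semi-major axis of the transfer orbit: a_t = (6614 + 52180)/2 = 29397 km.
On the circular orbit at r = 6614 km, v_c = √(μ/r) = 7.7633 km/s.
Transfer-orbit speed at the same r (vis-viva, a = a_t): v_t = √[μ(2/r − 1/a_t)] = 10.343 km/s.
Δv₁ = |v_t − v_c| = |10.343 − 7.7633| = 2.580 km/s.

Δv₁ = 2.580 km/s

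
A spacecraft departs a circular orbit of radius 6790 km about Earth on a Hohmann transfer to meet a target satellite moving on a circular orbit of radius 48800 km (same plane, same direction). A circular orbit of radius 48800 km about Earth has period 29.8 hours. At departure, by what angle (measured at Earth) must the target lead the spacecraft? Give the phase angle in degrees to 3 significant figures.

φ = 103°

From Kepler's third law T² = 4π²r³/μ at r = 48800 km, T = 29.8 hours = 29.8 × 3600 s = 1.0728×10^5 s: μ = 4π²r³/T² = 3.98641×10^5 km³/s².
The Hohmann ellipse has a_t = (r₁ + r₂)/2 = 27795 km.
The half-period of the transfer ellipse is t = π√(a_t³/μ) = 23057 s.
Target angular speed ω₂ = √(μ/r₂³) = 5.8568×10^-5 rad/s.
Angle swept by the target during transfer: ω₂·t = 1.3504 rad = 77.37°.
The spacecraft traverses 180° on the transfer ellipse, so the target must lead by 180° − 77.37° = 103°.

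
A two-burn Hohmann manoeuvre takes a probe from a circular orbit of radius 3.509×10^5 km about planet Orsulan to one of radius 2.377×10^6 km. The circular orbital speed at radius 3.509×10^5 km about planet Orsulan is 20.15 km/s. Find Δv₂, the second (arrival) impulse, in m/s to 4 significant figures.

Δv₂ = 3815 m/s

From the circular-orbit relation v² = μ/r at r = 3.509×10^5 km: μ = v²r = (20.15)² × 3.509×10^5 = 1.42473×10^8 km³/s².
Semi-major axis of the transfer orbit: a_t = (3.509×10^5 + 2.377×10^6)/2 = 1.36395×10^6 km.
On the circular orbit at r = 2.377×10^6 km, v_c = √(μ/r) = 7.742 km/s.
Vis-viva on the transfer ellipse at r = 2.377×10^6 km gives v_t = √[μ(2/r − 1/a_t)] = 3.927 km/s.
Δv₂ = |v_t − v_c| = |3.927 − 7.742| = 3.815 km/s.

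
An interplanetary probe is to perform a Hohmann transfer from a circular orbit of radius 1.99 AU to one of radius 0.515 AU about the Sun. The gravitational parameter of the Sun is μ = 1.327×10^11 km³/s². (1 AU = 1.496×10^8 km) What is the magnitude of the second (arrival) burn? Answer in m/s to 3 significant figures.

In km: r₁ = 1.99 × 1.496×10^8 = 2.97704×10^8 km; r₂ = 0.515 × 1.496×10^8 = 7.7044×10^7 km.
Transfer-ellipse semi-major axis a_t = (r₁ + r₂)/2 = (2.97704×10^8 + 7.7044×10^7)/2 = 1.87374×10^8 km.
On the circular orbit at r = 7.7044×10^7 km, v_c = √(μ/r) = 41.50 km/s.
Vis-viva on the transfer ellipse at r = 7.7044×10^7 km gives v_t = √[μ(2/r − 1/a_t)] = 52.31 km/s.
Δv₂ = |v_t − v_c| = |52.31 − 41.50| = 10.81 km/s.

Δv₂ = 10800 m/s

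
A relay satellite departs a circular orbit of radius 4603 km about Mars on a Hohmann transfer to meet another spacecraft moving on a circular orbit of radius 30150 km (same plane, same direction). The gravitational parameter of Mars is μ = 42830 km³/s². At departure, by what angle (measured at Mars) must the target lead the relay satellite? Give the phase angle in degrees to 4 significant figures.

φ = 101.2°

Transfer-ellipse semi-major axis a_t = (r₁ + r₂)/2 = (4603 + 30150)/2 = 17376.5 km.
The half-period of the transfer ellipse is t = π√(a_t³/μ) = 34771.2 s.
Target angular speed ω₂ = √(μ/r₂³) = 3.95315×10^-5 rad/s.
Angle swept by the target during transfer: ω₂·t = 1.3746 rad = 78.76°.
Arrival is 180° from departure on the ellipse, so φ = 180° − 78.76° = 101.2°.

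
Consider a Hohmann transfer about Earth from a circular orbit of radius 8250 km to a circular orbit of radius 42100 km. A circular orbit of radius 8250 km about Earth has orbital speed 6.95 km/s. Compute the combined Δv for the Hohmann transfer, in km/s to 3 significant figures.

From the circular-orbit relation v² = μ/r at r = 8250 km: μ = v²r = (6.95)² × 8250 = 3.98496×10^5 km³/s².
Semi-major axis of the transfer orbit: a_t = (8250 + 42100)/2 = 25175 km.
Circular speed at r₁: v₁ = √(μ/r₁) = √(3.98496×10^5/8250) = 6.950 km/s.
Transfer-orbit speed at r₁ (vis-viva equation): v_p = √[μ(2/r₁ − 1/a_t)] = 8.988 km/s.
First burn Δv₁ = |v_p − v₁| = 2.038 km/s.
At r₂, v₂ = √(μ/r₂) = 3.0766 km/s.
Transfer-orbit speed at r₂: v_a = √[μ(2/r₂ − 1/a_t)] = 1.7612 km/s.
Second burn Δv₂ = |v₂ − v_a| = 1.315 km/s.
Δv = Δv₁ + Δv₂ = 2.038 + 1.315 = 3.353 km/s.

Δv = 3.35 km/s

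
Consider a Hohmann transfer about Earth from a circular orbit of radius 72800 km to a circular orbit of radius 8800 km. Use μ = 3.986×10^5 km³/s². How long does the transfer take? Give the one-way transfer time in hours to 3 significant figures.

t = 11.4 hours

Transfer-ellipse semi-major axis a_t = (r₁ + r₂)/2 = (72800 + 8800)/2 = 40800 km.
By Kepler's third law the transfer-orbit period is T = 2π√(a_t³/μ), so t = T/2 = 41010 s.
Converting: 41010 s ÷ 3600 s/hour = 11.4 hours.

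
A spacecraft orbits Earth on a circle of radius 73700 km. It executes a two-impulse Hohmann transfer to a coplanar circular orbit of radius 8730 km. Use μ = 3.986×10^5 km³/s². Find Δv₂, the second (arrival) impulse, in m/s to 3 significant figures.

Semi-major axis of the transfer orbit: a_t = (73700 + 8730)/2 = 41215 km.
On the circular orbit at r = 8730 km, v_c = √(μ/r) = 6.757 km/s.
Vis-viva on the transfer ellipse at r = 8730 km gives v_t = √[μ(2/r − 1/a_t)] = 9.036 km/s.
Δv₂ = |v_t − v_c| = |9.036 − 6.757| = 2.279 km/s.

Δv₂ = 2280 m/s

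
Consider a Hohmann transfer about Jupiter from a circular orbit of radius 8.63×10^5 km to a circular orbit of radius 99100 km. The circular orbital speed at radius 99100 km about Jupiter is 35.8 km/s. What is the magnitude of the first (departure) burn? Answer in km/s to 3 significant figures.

Δv₁ = 6.63 km/s

From the circular-orbit relation v² = μ/r at r = 99100 km: μ = v²r = (35.8)² × 99100 = 1.27011×10^8 km³/s².
The Hohmann ellipse has a_t = (r₁ + r₂)/2 = 4.8105×10^5 km.
Circular speed at r = 8.630×10^5 km: v_c = √(μ/r) = 12.131 km/s.
Vis-viva on the transfer ellipse at r = 8.630×10^5 km gives v_t = √[μ(2/r − 1/a_t)] = 5.5063 km/s.
Δv₁ = |v_t − v_c| = |5.5063 − 12.131| = 6.625 km/s.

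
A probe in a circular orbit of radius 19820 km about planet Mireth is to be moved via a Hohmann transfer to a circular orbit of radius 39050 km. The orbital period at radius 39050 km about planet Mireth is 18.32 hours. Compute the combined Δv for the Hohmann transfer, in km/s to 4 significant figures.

Δv = 1.460 km/s

From Kepler's third law T² = 4π²r³/μ at r = 39050 km, T = 18.32 hours = 18.32 × 3600 s = 65952 s: μ = 4π²r³/T² = 5.40464×10^5 km³/s².
The Hohmann ellipse has a_t = (r₁ + r₂)/2 = 29435 km.
At r₁ the circular-orbit speed is v₁ = √(μ/r₁) = 5.2219 km/s.
Transfer-orbit speed at r₁ (vis-viva): v_p = √[μ(2/r₁ − 1/a_t)] = 6.0146 km/s.
First burn Δv₁ = |v_p − v₁| = 0.7927 km/s.
At r₂, v₂ = √(μ/r₂) = 3.7203 km/s.
Transfer-orbit speed at r₂: v_a = √[μ(2/r₂ − 1/a_t)] = 3.0528 km/s.
Second burn Δv₂ = |v₂ − v_a| = 0.6675 km/s.
Total Δv = Δv₁ + Δv₂ = 1.460 km/s.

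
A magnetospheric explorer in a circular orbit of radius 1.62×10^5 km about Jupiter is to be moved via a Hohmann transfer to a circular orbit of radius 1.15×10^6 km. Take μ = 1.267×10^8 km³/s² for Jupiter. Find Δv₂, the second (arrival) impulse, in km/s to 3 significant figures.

Semi-major axis of the transfer orbit: a_t = (1.620×10^5 + 1.150×10^6)/2 = 6.560×10^5 km.
On the circular orbit at r = 1.150×10^6 km, v_c = √(μ/r) = 10.496 km/s.
Transfer-orbit speed at the same r (vis-viva, a = a_t): v_t = √[μ(2/r − 1/a_t)] = 5.2161 km/s.
Δv₂ = |v_t − v_c| = |5.2161 − 10.496| = 5.280 km/s.

Δv₂ = 5.28 km/s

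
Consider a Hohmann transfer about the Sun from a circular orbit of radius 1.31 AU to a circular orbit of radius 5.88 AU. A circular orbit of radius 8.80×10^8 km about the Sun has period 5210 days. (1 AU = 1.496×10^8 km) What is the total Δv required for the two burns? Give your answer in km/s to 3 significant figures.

From Kepler's third law T² = 4π²r³/μ at r = 8.80×10^8 km, T = 5210 days = 5210 × 86400 s = 4.50144×10^8 s: μ = 4π²r³/T² = 1.32771×10^11 km³/s².
In km: r₁ = 1.31 × 1.496×10^8 = 1.95976×10^8 km; r₂ = 5.88 × 1.496×10^8 = 8.79648×10^8 km.
Semi-major axis of the transfer orbit: a_t = (1.95976×10^8 + 8.79648×10^8)/2 = 5.37812×10^8 km.
At r₁ the circular-orbit speed is v₁ = √(μ/r₁) = 26.03 km/s.
On the transfer ellipse at r₁, v² = μ(2/r − 1/a) gives v_p = √[μ(2/r₁ − 1/a_t)] = 33.29 km/s.
First burn Δv₁ = |v_p − v₁| = 7.260 km/s.
At r₂, v₂ = √(μ/r₂) = 12.2856 km/s.
Transfer-orbit speed at r₂: v_a = √[μ(2/r₂ − 1/a_t)] = 7.41625 km/s.
Second burn Δv₂ = |v₂ − v_a| = 4.869 km/s.
Total Δv = Δv₁ + Δv₂ = 12.13 km/s.

Δv = 12.1 km/s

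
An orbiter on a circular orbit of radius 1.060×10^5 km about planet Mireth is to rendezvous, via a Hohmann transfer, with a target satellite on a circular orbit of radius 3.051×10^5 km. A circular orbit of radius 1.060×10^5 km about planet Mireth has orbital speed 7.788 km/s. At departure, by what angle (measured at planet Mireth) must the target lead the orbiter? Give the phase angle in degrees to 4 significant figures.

φ = 80.46°

From the circular-orbit relation v² = μ/r at r = 1.060×10^5 km: μ = v²r = (7.788)² × 1.060×10^5 = 6.42921×10^6 km³/s².
Transfer-ellipse semi-major axis a_t = (r₁ + r₂)/2 = (1.060×10^5 + 3.051×10^5)/2 = 2.0555×10^5 km.
The half-period of the transfer ellipse is t = π√(a_t³/μ) = 1.154642×10^5 s.
The target's mean motion on its circular orbit is ω₂ = √(μ/r₂³) = 1.504581×10^-5 rad/s.
Angle swept by the target during transfer: ω₂·t = 1.7373 rad = 99.54°.
The orbiter traverses 180° on the transfer ellipse, so the target must lead by 180° − 99.54° = 80.46°.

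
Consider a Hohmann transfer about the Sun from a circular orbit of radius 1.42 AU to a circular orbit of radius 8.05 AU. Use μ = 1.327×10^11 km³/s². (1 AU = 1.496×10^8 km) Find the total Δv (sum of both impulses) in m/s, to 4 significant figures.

Δv = 12340 m/s

In km: r₁ = 1.42 × 1.496×10^8 = 2.12432×10^8 km; r₂ = 8.05 × 1.496×10^8 = 1.20428×10^9 km.
The Hohmann ellipse has a_t = (r₁ + r₂)/2 = 7.08356×10^8 km.
At r₁ the circular-orbit speed is v₁ = √(μ/r₁) = 24.993 km/s.
Transfer-orbit speed at r₁ (vis-viva equation): v_p = √[μ(2/r₁ − 1/a_t)] = 32.588 km/s.
First burn Δv₁ = |v_p − v₁| = 7.595 km/s.
Circular speed at r₂: v₂ = √(μ/r₂) = 10.4972 km/s.
Transfer-orbit speed at r₂: v_a = √[μ(2/r₂ − 1/a_t)] = 5.74852 km/s.
Second burn Δv₂ = |v₂ − v_a| = 4.749 km/s.
Total Δv = Δv₁ + Δv₂ = 12.34 km/s.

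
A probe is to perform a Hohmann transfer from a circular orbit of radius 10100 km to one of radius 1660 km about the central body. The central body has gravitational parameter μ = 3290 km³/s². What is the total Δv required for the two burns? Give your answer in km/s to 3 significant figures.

Transfer-ellipse semi-major axis a_t = (r₁ + r₂)/2 = (10100 + 1660)/2 = 5880 km.
Circular speed at r₁: v₁ = √(μ/r₁) = √(3290/10100) = 0.57074 km/s.
Transfer-orbit speed at r₁ (vis-viva): v_a = √[μ(2/r₁ − 1/a_t)] = 0.30325 km/s.
First burn Δv₁ = |v_a − v₁| = 0.2675 km/s.
At r₂, v₂ = √(μ/r₂) = 1.4078 km/s.
Transfer-orbit speed at r₂: v_p = √[μ(2/r₂ − 1/a_t)] = 1.8451 km/s.
Second burn Δv₂ = |v₂ − v_p| = 0.4373 km/s.
Δv = Δv₁ + Δv₂ = 0.2675 + 0.4373 = 0.7048 km/s.

Δv = 0.705 km/s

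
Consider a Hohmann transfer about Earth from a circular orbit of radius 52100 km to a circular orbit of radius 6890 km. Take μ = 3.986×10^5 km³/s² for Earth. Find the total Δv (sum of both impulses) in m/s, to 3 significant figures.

Δv = 3930 m/s

Transfer-ellipse semi-major axis a_t = (r₁ + r₂)/2 = (52100 + 6890)/2 = 29495 km.
Circular speed at r₁: v₁ = √(μ/r₁) = √(3.986×10^5/52100) = 2.766 km/s.
Transfer-orbit speed at r₁ (v² = μ(2/r − 1/a)): v_a = √[μ(2/r₁ − 1/a_t)] = 1.337 km/s.
First burn Δv₁ = |v_a − v₁| = 1.429 km/s.
Circular speed at r₂: v₂ = √(μ/r₂) = 7.6060 km/s.
Transfer-orbit speed at r₂: v_p = √[μ(2/r₂ − 1/a_t)] = 10.109 km/s.
Second burn Δv₂ = |v₂ − v_p| = 2.503 km/s.
Total Δv = Δv₁ + Δv₂ = 3.932 km/s.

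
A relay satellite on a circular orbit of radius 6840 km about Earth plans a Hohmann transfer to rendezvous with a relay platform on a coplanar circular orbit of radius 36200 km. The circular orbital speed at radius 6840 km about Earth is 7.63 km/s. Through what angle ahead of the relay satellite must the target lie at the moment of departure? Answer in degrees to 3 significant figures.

From the circular-orbit relation v² = μ/r at r = 6840 km: μ = v²r = (7.63)² × 6840 = 3.98204×10^5 km³/s².
Transfer-ellipse semi-major axis a_t = (r₁ + r₂)/2 = (6840 + 36200)/2 = 21520 km.
Transfer time t = π√(a_t³/μ) = 15716.7 s.
The target's mean motion on its circular orbit is ω₂ = √(μ/r₂³) = 9.16199×10^-5 rad/s.
Angle swept by the target during transfer: ω₂·t = 1.43996 rad = 82.50°.
Arrival is 180° from departure on the ellipse, so φ = 180° − 82.50° = 97.5°.

φ = 97.5°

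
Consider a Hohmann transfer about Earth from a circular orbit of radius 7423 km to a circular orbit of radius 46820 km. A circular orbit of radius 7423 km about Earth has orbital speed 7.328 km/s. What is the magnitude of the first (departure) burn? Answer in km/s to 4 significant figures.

Δv₁ = 2.300 km/s

From the circular-orbit relation v² = μ/r at r = 7423 km: μ = v²r = (7.328)² × 7423 = 3.98612×10^5 km³/s².
Semi-major axis of the transfer orbit: a_t = (7423 + 46820)/2 = 27121.5 km.
On the circular orbit at r = 7423 km, v_c = √(μ/r) = 7.328 km/s.
Transfer-orbit speed at the same r (vis-viva, a = a_t): v_t = √[μ(2/r − 1/a_t)] = 9.628 km/s.
Δv₁ = |v_t − v_c| = |9.628 − 7.328| = 2.300 km/s.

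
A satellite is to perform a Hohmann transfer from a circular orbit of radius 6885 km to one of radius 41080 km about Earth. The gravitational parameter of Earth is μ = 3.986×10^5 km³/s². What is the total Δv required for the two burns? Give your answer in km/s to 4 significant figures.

Semi-major axis of the transfer orbit: a_t = (6885 + 41080)/2 = 23982.5 km.
Circular speed at r₁: v₁ = √(μ/r₁) = √(3.986×10^5/6885) = 7.609 km/s.
On the transfer ellipse at r₁, vis-viva equation gives v_p = √[μ(2/r₁ − 1/a_t)] = 9.958 km/s.
First burn Δv₁ = |v_p − v₁| = 2.349 km/s.
Circular speed at r₂: v₂ = √(μ/r₂) = 3.115 km/s.
Transfer-orbit speed at r₂: v_a = √[μ(2/r₂ − 1/a_t)] = 1.669 km/s.
Second burn Δv₂ = |v₂ − v_a| = 1.446 km/s.
Total Δv = Δv₁ + Δv₂ = 3.795 km/s.

Δv = 3.795 km/s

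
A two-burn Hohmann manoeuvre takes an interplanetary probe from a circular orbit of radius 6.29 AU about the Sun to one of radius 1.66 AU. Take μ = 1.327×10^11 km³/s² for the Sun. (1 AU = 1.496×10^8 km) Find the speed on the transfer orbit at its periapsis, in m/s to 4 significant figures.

v = 29080 m/s

In km: r₁ = 6.29 × 1.496×10^8 = 9.40984×10^8 km; r₂ = 1.66 × 1.496×10^8 = 2.48336×10^8 km.
Semi-major axis of the transfer orbit: a_t = (9.40984×10^8 + 2.48336×10^8)/2 = 5.9466×10^8 km.
At periapsis, r = 2.48336×10^8 km.
Vis-viva: v = √[μ(2/r − 1/a_t)] = √[1.327×10^11 × (2/2.48336×10^8 − 1/5.9466×10^8)] = 29.08 km/s.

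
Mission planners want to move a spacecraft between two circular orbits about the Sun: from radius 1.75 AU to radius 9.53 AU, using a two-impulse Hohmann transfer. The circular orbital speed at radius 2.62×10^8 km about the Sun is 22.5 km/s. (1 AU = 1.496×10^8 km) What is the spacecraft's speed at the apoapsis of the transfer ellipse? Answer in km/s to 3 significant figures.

From the circular-orbit relation v² = μ/r at r = 2.62×10^8 km: μ = v²r = (22.5)² × 2.62×10^8 = 1.32638×10^11 km³/s².
In km: r₁ = 1.75 × 1.496×10^8 = 2.618×10^8 km; r₂ = 9.53 × 1.496×10^8 = 1.425688×10^9 km.
Semi-major axis of the transfer orbit: a_t = (2.618×10^8 + 1.425688×10^9)/2 = 8.43744×10^8 km.
The apoapsis of the transfer ellipse is at r = 1.425688×10^9 km.
Applying v² = μ(2/r − 1/a_t): v = 5.373 km/s.

v = 5.37 km/s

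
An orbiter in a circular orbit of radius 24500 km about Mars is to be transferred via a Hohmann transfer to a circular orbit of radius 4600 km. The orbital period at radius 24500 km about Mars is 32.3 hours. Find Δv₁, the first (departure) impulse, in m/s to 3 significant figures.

Δv₁ = 579 m/s

From Kepler's third law T² = 4π²r³/μ at r = 24500 km, T = 32.3 hours = 32.3 × 3600 s = 1.1628×10^5 s: μ = 4π²r³/T² = 42938.6 km³/s².
Semi-major axis of the transfer orbit: a_t = (24500 + 4600)/2 = 14550 km.
Circular speed at r = 24500 km: v_c = √(μ/r) = 1.3239 km/s.
Vis-viva on the transfer ellipse at r = 24500 km gives v_t = √[μ(2/r − 1/a_t)] = 0.74437 km/s.
Δv₁ = |v_t − v_c| = |0.74437 − 1.3239| = 0.5795 km/s.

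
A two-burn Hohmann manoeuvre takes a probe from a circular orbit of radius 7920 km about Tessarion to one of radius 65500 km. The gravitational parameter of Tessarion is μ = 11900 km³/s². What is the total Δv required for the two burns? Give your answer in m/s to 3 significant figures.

Transfer-ellipse semi-major axis a_t = (r₁ + r₂)/2 = (7920 + 65500)/2 = 36710 km.
Circular speed at r₁: v₁ = √(μ/r₁) = √(11900/7920) = 1.225775 km/s.
Transfer-orbit speed at r₁ (vis-viva): v_p = √[μ(2/r₁ − 1/a_t)] = 1.637342 km/s.
First burn Δv₁ = |v_p − v₁| = 0.41157 km/s.
Circular speed at r₂: v₂ = √(μ/r₂) = 0.42624 km/s.
Transfer-orbit speed at r₂: v_a = √[μ(2/r₂ − 1/a_t)] = 0.19798 km/s.
Second burn Δv₂ = |v₂ − v_a| = 0.22826 km/s.
Total Δv = Δv₁ + Δv₂ = 0.6398 km/s.

Δv = 640 m/s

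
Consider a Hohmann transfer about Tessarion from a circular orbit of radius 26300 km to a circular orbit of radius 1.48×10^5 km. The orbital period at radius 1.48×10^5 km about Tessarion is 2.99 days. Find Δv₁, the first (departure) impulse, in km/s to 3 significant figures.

From Kepler's third law T² = 4π²r³/μ at r = 1.48×10^5 km, T = 2.99 days = 2.99 × 86400 s = 2.58336×10^5 s: μ = 4π²r³/T² = 1.91768×10^6 km³/s².
Transfer-ellipse semi-major axis a_t = (r₁ + r₂)/2 = (26300 + 1.480×10^5)/2 = 87150 km.
On the circular orbit at r = 26300 km, v_c = √(μ/r) = 8.5391 km/s.
Vis-viva on the transfer ellipse at r = 26300 km gives v_t = √[μ(2/r − 1/a_t)] = 11.128 km/s.
Δv₁ = |v_t − v_c| = |11.128 − 8.5391| = 2.589 km/s.

Δv₁ = 2.59 km/s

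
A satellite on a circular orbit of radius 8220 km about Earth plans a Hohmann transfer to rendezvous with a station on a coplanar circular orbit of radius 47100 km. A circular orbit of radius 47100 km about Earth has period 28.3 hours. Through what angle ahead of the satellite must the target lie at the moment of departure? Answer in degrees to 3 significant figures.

φ = 99.0°

From Kepler's third law T² = 4π²r³/μ at r = 47100 km, T = 28.3 hours = 28.3 × 3600 s = 1.0188×10^5 s: μ = 4π²r³/T² = 3.97415×10^5 km³/s².
The Hohmann ellipse has a_t = (r₁ + r₂)/2 = 27660 km.
Transfer time t = π√(a_t³/μ) = 22925 s.
The target's mean motion on its circular orbit is ω₂ = √(μ/r₂³) = 6.1672×10^-5 rad/s.
Angle swept by the target during transfer: ω₂·t = 1.41383 rad = 81.01°.
The satellite traverses 180° on the transfer ellipse, so the target must lead by 180° − 81.01° = 99.0°.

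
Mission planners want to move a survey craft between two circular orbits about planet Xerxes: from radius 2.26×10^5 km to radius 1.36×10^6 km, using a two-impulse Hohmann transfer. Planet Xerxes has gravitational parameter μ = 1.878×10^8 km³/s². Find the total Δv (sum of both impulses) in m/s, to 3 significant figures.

Transfer-ellipse semi-major axis a_t = (r₁ + r₂)/2 = (2.260×10^5 + 1.360×10^6)/2 = 7.930×10^5 km.
Circular speed at r₁: v₁ = √(μ/r₁) = √(1.878×10^8/2.260×10^5) = 28.827 km/s.
On the transfer ellipse at r₁, vis-viva equation gives v_p = √[μ(2/r₁ − 1/a_t)] = 37.751 km/s.
First burn Δv₁ = |v_p − v₁| = 8.924 km/s.
At r₂, v₂ = √(μ/r₂) = 11.751 km/s.
Transfer-orbit speed at r₂: v_a = √[μ(2/r₂ − 1/a_t)] = 6.2733 km/s.
Second burn Δv₂ = |v₂ − v_a| = 5.478 km/s.
Total Δv = Δv₁ + Δv₂ = 14.40 km/s.

Δv = 14400 m/s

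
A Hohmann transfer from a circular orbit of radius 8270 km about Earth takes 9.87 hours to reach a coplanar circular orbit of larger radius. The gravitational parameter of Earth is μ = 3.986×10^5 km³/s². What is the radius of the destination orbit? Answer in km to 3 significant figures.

r₂ = 65900 km

Transfer time t = 9.87 hours = 35532 s, and t = π√(a_t³/μ).
So a_t = (μ t²/π²)^(1/3) = (3.986×10^5 × (35532)² / π²)^(1/3) = 37082 km.
Since a_t = (r₁ + r₂)/2, r₂ = 2a_t − r₁ = 2×37082 − 8270 = 65894 km.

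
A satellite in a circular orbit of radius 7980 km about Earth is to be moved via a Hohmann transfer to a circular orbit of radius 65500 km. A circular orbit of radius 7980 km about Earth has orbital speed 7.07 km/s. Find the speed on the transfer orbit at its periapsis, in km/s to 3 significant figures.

From the circular-orbit relation v² = μ/r at r = 7980 km: μ = v²r = (7.07)² × 7980 = 3.98880×10^5 km³/s².
Transfer-ellipse semi-major axis a_t = (r₁ + r₂)/2 = (7980 + 65500)/2 = 36740 km.
At periapsis, r = 7980 km.
Vis-viva: v = √[μ(2/r − 1/a_t)] = √[3.98880×10^5 × (2/7980 − 1/36740)] = 9.440 km/s.

v = 9.44 km/s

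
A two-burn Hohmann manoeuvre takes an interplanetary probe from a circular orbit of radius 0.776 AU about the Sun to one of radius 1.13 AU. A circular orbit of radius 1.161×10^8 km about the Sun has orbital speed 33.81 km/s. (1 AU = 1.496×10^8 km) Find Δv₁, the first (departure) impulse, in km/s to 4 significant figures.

From the circular-orbit relation v² = μ/r at r = 1.161×10^8 km: μ = v²r = (33.81)² × 1.161×10^8 = 1.32716×10^11 km³/s².
In km: r₁ = 0.776 × 1.496×10^8 = 1.160896×10^8 km; r₂ = 1.13 × 1.496×10^8 = 1.69048×10^8 km.
The Hohmann ellipse has a_t = (r₁ + r₂)/2 = 1.425688×10^8 km.
On the circular orbit at r = 1.160896×10^8 km, v_c = √(μ/r) = 33.812 km/s.
Transfer-orbit speed at the same r (vis-viva, a = a_t): v_t = √[μ(2/r − 1/a_t)] = 36.818 km/s.
Δv₁ = |v_t − v_c| = |36.818 − 33.812| = 3.006 km/s.

Δv₁ = 3.006 km/s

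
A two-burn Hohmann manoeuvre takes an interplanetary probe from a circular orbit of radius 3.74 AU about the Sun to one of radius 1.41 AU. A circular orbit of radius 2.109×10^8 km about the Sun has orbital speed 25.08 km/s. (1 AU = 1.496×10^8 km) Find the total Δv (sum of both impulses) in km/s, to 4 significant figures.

Δv = 9.149 km/s

From the circular-orbit relation v² = μ/r at r = 2.109×10^8 km: μ = v²r = (25.08)² × 2.109×10^8 = 1.32657×10^11 km³/s².
In km: r₁ = 3.74 × 1.496×10^8 = 5.59504×10^8 km; r₂ = 1.41 × 1.496×10^8 = 2.10936×10^8 km.
Transfer-ellipse semi-major axis a_t = (r₁ + r₂)/2 = (5.59504×10^8 + 2.10936×10^8)/2 = 3.8522×10^8 km.
At r₁ the circular-orbit speed is v₁ = √(μ/r₁) = 15.398 km/s.
On the transfer ellipse at r₁, v² = μ(2/r − 1/a) gives v_a = √[μ(2/r₁ − 1/a_t)] = 11.394 km/s.
First burn Δv₁ = |v_a − v₁| = 4.004 km/s.
At r₂, v₂ = √(μ/r₂) = 25.078 km/s.
Transfer-orbit speed at r₂: v_p = √[μ(2/r₂ − 1/a_t)] = 30.223 km/s.
Second burn Δv₂ = |v₂ − v_p| = 5.145 km/s.
Δv = Δv₁ + Δv₂ = 4.004 + 5.145 = 9.149 km/s.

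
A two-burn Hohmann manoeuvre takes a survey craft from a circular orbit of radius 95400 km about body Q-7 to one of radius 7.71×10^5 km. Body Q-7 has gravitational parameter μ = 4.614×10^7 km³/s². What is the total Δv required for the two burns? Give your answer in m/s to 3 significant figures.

Transfer-ellipse semi-major axis a_t = (r₁ + r₂)/2 = (95400 + 7.710×10^5)/2 = 4.332×10^5 km.
Circular speed at r₁: v₁ = √(μ/r₁) = √(4.614×10^7/95400) = 21.992 km/s.
On the transfer ellipse at r₁, vis-viva equation gives v_p = √[μ(2/r₁ − 1/a_t)] = 29.339 km/s.
First burn Δv₁ = |v_p − v₁| = 7.347 km/s.
At r₂, v₂ = √(μ/r₂) = 7.736 km/s.
Transfer-orbit speed at r₂: v_a = √[μ(2/r₂ − 1/a_t)] = 3.630 km/s.
Second burn Δv₂ = |v₂ − v_a| = 4.106 km/s.
Δv = Δv₁ + Δv₂ = 7.347 + 4.106 = 11.45 km/s.

Δv = 11500 m/s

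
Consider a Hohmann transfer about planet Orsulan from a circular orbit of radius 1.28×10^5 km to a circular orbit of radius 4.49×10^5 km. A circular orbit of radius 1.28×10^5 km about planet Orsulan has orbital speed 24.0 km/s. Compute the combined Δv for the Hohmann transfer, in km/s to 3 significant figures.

From the circular-orbit relation v² = μ/r at r = 1.28×10^5 km: μ = v²r = (24.0)² × 1.28×10^5 = 7.37280×10^7 km³/s².
Transfer-ellipse semi-major axis a_t = (r₁ + r₂)/2 = (1.280×10^5 + 4.490×10^5)/2 = 2.885×10^5 km.
Circular speed at r₁: v₁ = √(μ/r₁) = √(7.37280×10^7/1.280×10^5) = 24.000 km/s.
Transfer-orbit speed at r₁ (v² = μ(2/r − 1/a)): v_p = √[μ(2/r₁ − 1/a_t)] = 29.941 km/s.
First burn Δv₁ = |v_p − v₁| = 5.941 km/s.
At r₂, v₂ = √(μ/r₂) = 12.814 km/s.
Transfer-orbit speed at r₂: v_a = √[μ(2/r₂ − 1/a_t)] = 8.5354 km/s.
Second burn Δv₂ = |v₂ − v_a| = 4.279 km/s.
Δv = Δv₁ + Δv₂ = 5.941 + 4.279 = 10.22 km/s.

Δv = 10.2 km/s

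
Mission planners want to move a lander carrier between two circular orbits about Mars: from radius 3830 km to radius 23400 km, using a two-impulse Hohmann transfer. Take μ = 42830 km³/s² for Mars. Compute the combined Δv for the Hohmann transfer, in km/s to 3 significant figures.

The Hohmann ellipse has a_t = (r₁ + r₂)/2 = 13615 km.
At r₁ the circular-orbit speed is v₁ = √(μ/r₁) = 3.344 km/s.
Transfer-orbit speed at r₁ (vis-viva): v_p = √[μ(2/r₁ − 1/a_t)] = 4.384 km/s.
First burn Δv₁ = |v_p − v₁| = 1.040 km/s.
At r₂, v₂ = √(μ/r₂) = 1.3529 km/s.
Transfer-orbit speed at r₂: v_a = √[μ(2/r₂ − 1/a_t)] = 0.71756 km/s.
Second burn Δv₂ = |v₂ − v_a| = 0.6353 km/s.
Total Δv = Δv₁ + Δv₂ = 1.675 km/s.

Δv = 1.68 km/s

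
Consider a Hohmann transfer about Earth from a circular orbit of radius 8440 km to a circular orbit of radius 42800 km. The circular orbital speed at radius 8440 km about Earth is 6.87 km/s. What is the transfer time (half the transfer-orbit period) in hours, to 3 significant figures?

t = 5.67 hours

From the circular-orbit relation v² = μ/r at r = 8440 km: μ = v²r = (6.87)² × 8440 = 3.98342×10^5 km³/s².
The Hohmann ellipse has a_t = (r₁ + r₂)/2 = 25620 km.
Transfer time t = π√(a_t³/μ) = π√((25620)³ / 3.98342×10^5) = 20410 s.
Converting: 20410 s ÷ 3600 s/hour = 5.67 hours.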